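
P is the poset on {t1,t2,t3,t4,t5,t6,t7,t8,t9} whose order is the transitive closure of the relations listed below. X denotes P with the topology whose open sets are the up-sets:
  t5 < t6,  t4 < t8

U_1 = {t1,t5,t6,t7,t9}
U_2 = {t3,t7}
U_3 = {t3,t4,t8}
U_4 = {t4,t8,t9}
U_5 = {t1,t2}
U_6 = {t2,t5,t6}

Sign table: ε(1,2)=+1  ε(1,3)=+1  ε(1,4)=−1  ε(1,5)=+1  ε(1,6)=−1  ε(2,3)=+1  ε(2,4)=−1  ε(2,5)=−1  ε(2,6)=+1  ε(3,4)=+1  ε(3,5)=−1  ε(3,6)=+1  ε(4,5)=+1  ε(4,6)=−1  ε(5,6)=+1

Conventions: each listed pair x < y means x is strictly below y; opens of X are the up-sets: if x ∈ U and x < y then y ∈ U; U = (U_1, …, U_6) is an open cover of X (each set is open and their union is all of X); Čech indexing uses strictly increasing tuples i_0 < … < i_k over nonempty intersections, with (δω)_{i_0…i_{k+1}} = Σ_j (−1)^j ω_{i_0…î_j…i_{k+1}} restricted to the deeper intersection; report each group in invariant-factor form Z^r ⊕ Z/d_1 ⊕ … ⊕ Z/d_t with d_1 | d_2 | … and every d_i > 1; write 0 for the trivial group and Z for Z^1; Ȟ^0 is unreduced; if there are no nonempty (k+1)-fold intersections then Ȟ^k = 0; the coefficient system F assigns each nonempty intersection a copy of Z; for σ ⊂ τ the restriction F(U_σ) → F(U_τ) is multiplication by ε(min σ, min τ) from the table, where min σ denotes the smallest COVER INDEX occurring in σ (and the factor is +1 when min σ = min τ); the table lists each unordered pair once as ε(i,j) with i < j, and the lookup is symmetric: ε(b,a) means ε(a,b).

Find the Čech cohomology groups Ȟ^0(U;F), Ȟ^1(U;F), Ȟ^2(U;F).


Ȟ^0 ≅ 0,  Ȟ^1 ≅ Z ⊕ Z/2,  Ȟ^2 ≅ 0

cover nerve:
  U12={t7} U14={t9} U15={t1} U16={t5,t6} U23={t3} U34={t4,t8} U56={t2}
C dims 6,7; δ0: rk 6, SNF 1^5·2
Ȟ^0: (6−6)−0=0 ⇒ 0
Ȟ^1: (7−0)−6=1 plus torsion [2] ⇒ Z ⊕ Z/2
Ȟ^2: (0−0)−0=0 ⇒ 0


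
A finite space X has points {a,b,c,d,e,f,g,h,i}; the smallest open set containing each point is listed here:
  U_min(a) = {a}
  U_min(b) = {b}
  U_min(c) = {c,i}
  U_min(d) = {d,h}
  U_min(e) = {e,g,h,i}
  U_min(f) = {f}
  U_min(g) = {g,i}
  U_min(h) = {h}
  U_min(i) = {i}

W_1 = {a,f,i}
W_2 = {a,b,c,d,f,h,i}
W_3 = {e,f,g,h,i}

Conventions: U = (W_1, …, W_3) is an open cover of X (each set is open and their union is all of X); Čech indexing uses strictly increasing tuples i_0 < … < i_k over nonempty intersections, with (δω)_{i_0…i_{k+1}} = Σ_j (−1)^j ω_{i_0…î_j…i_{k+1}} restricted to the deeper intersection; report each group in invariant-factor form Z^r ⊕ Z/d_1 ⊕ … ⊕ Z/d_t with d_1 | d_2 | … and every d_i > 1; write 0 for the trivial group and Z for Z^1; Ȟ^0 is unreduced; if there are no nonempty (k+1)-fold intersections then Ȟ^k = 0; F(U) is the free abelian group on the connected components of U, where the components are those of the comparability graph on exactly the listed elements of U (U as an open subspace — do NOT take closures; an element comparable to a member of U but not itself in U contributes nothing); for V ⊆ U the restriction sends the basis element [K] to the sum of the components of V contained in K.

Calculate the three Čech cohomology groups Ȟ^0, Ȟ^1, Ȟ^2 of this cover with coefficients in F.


nerve simplices:
  W12={a,f,i} W13={f,i} W23={f,h,i}
  W123={f,i}
components per intersection:
  W1: {a} {f} {i}
  W2: {a} {b} {c,i} {d,h} {f}
  W3: {e,g,h,i} {f}
  W12: {a} {f} {i}
  W13: {f} {i}
  W23: {f} {h} {i}
  W123: {f} {i}
C dims 10,8,2; δ0: rk 6, SNF 1^6; δ1: rk 2, SNF 1^2
degree 0: 10−6−0 = 4 → Ȟ^0 ≅ Z^4
degree 1: 8−2−6 = 0 → Ȟ^1 ≅ 0
degree 2: 2−0−2 = 0 → Ȟ^2 ≅ 0

Ȟ^0 ≅ Z^4; Ȟ^1 ≅ 0; Ȟ^2 ≅ 0


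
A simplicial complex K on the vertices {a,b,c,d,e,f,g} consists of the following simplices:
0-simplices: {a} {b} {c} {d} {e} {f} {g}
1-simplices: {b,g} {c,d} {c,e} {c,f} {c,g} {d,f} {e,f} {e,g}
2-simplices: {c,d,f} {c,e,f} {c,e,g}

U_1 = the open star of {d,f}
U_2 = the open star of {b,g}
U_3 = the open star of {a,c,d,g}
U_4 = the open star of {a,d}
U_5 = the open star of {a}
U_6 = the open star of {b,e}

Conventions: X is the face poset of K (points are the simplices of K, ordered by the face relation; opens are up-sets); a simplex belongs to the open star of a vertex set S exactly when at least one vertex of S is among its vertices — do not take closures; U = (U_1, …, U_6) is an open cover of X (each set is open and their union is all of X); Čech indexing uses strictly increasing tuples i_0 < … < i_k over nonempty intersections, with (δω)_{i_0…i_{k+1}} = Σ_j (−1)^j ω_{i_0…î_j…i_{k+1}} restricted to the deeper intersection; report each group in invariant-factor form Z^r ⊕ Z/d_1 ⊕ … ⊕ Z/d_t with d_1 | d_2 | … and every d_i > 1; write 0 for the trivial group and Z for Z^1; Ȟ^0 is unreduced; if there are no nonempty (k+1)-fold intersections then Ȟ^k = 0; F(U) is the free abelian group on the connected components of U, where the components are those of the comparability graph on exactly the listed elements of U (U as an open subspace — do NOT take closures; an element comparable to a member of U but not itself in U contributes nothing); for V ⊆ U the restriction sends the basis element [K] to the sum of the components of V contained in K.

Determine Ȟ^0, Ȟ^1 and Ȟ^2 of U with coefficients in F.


Ȟ^0 ≅ Z^2, Ȟ^1 ≅ 0, Ȟ^2 ≅ 0

nerve simplices:
  U1={{d},{f},{c,d},{c,f},{d,f},{e,f},{c,d,f},{c,e,f}} U2={{b},{g},{b,g},{c,g},{e,g},{c,e,g}} U3={{a},{c},{d},{g},{b,g},{c,d},{c,e},{c,f},{c,g},{d,f},{e,g},{c,d,f},{c,e,f},{c,e,g}} U4={{a},{d},{c,d},{d,f},{c,d,f}} U5={{a}} U6={{b},{e},{b,g},{c,e},{e,f},{e,g},{c,e,f},{c,e,g}}
  U13={{d},{c,d},{c,f},{d,f},{c,d,f},{c,e,f}} U14={{d},{c,d},{d,f},{c,d,f}} U16={{e,f},{c,e,f}} U23={{g},{b,g},{c,g},{e,g},{c,e,g}} U26={{b},{b,g},{e,g},{c,e,g}} U34={{a},{d},{c,d},{d,f},{c,d,f}} U35={{a}} U36={{b,g},{c,e},{e,g},{c,e,f},{c,e,g}} U45={{a}}
  U134={{d},{c,d},{d,f},{c,d,f}} U136={{c,e,f}} U236={{b,g},{e,g},{c,e,g}} U345={{a}}
components per intersection:
  U1: {{d},{f},{c,d},{c,f},{d,f},{e,f},{c,d,f},{c,e,f}}
  U2: {{b},{g},{b,g},{c,g},{e,g},{c,e,g}}
  U3: {{a}} {{c},{d},{g},{b,g},{c,d},{c,e},{c,f},{c,g},{d,f},{e,g},{c,d,f},{c,e,f},{c,e,g}}
  U4: {{a}} {{d},{c,d},{d,f},{c,d,f}}
  U5: {{a}}
  U6: {{b},{b,g}} {{e},{c,e},{e,f},{e,g},{c,e,f},{c,e,g}}
  U13: {{d},{c,d},{c,f},{d,f},{c,d,f},{c,e,f}}
  U14: {{d},{c,d},{d,f},{c,d,f}}
  U16: {{e,f},{c,e,f}}
  U23: {{g},{b,g},{c,g},{e,g},{c,e,g}}
  U26: {{b},{b,g}} {{e,g},{c,e,g}}
  U34: {{a}} {{d},{c,d},{d,f},{c,d,f}}
  U35: {{a}}
  U36: {{b,g}} {{c,e},{e,g},{c,e,f},{c,e,g}}
  U45: {{a}}
  U134: {{d},{c,d},{d,f},{c,d,f}}
  U136: {{c,e,f}}
  U236: {{b,g}} {{e,g},{c,e,g}}
  U345: {{a}}
C dims 9,12,5; δ0: rk 7, SNF 1^7; δ1: rk 5, SNF 1^5
degree 0: 9−7−0 = 2 → Ȟ^0 ≅ Z^2
degree 1: 12−5−7 = 0 → Ȟ^1 ≅ 0
degree 2: 5−0−5 = 0 → Ȟ^2 ≅ 0


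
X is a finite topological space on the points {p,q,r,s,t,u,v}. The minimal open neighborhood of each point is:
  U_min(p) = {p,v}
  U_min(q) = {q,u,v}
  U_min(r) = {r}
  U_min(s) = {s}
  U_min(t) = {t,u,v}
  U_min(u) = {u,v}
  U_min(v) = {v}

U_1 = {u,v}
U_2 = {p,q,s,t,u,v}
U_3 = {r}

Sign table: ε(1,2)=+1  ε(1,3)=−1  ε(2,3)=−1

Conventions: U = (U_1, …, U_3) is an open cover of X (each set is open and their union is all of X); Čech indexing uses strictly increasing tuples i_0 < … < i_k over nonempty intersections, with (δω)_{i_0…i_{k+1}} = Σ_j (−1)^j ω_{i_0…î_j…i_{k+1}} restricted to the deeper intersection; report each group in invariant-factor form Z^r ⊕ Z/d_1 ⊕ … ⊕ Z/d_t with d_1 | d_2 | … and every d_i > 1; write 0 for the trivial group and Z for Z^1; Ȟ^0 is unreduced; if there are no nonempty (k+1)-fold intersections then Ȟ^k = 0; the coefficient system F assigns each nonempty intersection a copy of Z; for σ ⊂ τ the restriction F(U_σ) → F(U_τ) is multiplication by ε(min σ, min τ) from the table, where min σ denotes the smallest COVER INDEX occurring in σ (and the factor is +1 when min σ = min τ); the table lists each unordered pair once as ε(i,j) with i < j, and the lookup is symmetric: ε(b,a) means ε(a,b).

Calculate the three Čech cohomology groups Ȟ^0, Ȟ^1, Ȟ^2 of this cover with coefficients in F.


nonempty overlaps:
  U12={u,v}
C dims 3,1; δ0: rk 1, SNF 1^1
degree 0: 3−1−0 = 2 → Ȟ^0 ≅ Z^2
degree 1: 1−0−1 = 0 → Ȟ^1 ≅ 0
degree 2: 0−0−0 = 0 → Ȟ^2 ≅ 0

Ȟ^0 ≅ Z^2, Ȟ^1 ≅ 0, Ȟ^2 ≅ 0


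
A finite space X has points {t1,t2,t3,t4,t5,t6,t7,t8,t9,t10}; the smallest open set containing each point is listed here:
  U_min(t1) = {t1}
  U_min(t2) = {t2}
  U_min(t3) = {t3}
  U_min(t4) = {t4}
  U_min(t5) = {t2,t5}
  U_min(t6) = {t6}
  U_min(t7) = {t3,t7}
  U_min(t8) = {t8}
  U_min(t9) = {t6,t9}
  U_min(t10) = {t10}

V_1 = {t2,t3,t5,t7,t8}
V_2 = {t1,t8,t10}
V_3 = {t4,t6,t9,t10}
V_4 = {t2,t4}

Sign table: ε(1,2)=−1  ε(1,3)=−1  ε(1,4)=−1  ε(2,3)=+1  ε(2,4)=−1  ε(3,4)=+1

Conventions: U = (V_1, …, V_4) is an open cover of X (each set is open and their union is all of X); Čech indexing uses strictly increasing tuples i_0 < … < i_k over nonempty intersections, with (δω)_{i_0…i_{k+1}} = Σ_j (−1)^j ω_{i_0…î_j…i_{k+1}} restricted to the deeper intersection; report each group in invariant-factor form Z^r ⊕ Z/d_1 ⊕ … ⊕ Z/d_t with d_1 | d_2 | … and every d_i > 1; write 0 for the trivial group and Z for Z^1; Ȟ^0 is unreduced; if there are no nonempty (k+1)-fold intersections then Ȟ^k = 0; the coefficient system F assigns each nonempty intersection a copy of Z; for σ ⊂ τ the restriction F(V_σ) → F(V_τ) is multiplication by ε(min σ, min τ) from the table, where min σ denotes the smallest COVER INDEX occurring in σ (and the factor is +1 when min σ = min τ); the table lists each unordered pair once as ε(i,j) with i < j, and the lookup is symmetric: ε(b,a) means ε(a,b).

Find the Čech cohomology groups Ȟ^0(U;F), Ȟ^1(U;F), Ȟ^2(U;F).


Ȟ^0 ≅ Z,  Ȟ^1 ≅ Z,  Ȟ^2 ≅ 0

nerve of the cover:
  V12={t8} V14={t2} V23={t10} V34={t4}
C dims 4,4; δ0: rk 3, SNF 1^3
Ȟ^0 = (4 − 3) − 0 = 1, so Ȟ^0 ≅ Z
Ȟ^1 = (4 − 0) − 3 = 1, so Ȟ^1 ≅ Z
Ȟ^2 = (0 − 0) − 0 = 0, so Ȟ^2 ≅ 0


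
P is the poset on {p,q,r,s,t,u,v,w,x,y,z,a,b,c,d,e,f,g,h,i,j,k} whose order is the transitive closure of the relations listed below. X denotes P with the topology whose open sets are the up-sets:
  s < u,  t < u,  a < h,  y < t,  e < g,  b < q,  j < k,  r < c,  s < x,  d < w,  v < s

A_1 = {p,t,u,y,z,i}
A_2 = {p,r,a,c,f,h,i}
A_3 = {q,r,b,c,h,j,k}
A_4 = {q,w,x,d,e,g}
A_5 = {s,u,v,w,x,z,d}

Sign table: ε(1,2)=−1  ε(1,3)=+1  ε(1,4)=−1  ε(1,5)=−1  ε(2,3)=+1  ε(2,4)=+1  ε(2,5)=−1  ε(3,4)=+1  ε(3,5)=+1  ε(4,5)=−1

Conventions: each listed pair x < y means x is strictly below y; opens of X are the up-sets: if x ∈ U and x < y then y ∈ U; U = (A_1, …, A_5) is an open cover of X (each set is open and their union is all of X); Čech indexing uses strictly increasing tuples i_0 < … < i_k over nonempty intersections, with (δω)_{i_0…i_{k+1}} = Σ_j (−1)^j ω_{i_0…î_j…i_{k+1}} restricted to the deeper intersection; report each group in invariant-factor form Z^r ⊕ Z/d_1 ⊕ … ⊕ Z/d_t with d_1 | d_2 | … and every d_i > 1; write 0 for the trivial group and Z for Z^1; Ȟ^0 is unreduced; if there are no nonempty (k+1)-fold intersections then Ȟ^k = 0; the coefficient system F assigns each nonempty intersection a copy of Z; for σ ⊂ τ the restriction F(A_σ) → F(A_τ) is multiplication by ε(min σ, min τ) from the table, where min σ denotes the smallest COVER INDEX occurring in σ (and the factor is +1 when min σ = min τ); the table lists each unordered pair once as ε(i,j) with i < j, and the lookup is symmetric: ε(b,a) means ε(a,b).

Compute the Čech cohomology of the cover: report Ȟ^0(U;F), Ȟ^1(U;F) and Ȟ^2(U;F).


Ȟ^0 ≅ 0, Ȟ^1 ≅ Z/2, Ȟ^2 ≅ 0

nonempty intersections:
  A12={p,i} A15={u,z} A23={r,c,h} A34={q} A45={w,x,d}
C dims 5,5; δ0: rk 5, SNF 1^4·2
Ȟ^0: (5−5)−0=0 ⇒ 0
Ȟ^1: (5−0)−5=0 plus torsion [2] ⇒ Z/2
Ȟ^2: (0−0)−0=0 ⇒ 0


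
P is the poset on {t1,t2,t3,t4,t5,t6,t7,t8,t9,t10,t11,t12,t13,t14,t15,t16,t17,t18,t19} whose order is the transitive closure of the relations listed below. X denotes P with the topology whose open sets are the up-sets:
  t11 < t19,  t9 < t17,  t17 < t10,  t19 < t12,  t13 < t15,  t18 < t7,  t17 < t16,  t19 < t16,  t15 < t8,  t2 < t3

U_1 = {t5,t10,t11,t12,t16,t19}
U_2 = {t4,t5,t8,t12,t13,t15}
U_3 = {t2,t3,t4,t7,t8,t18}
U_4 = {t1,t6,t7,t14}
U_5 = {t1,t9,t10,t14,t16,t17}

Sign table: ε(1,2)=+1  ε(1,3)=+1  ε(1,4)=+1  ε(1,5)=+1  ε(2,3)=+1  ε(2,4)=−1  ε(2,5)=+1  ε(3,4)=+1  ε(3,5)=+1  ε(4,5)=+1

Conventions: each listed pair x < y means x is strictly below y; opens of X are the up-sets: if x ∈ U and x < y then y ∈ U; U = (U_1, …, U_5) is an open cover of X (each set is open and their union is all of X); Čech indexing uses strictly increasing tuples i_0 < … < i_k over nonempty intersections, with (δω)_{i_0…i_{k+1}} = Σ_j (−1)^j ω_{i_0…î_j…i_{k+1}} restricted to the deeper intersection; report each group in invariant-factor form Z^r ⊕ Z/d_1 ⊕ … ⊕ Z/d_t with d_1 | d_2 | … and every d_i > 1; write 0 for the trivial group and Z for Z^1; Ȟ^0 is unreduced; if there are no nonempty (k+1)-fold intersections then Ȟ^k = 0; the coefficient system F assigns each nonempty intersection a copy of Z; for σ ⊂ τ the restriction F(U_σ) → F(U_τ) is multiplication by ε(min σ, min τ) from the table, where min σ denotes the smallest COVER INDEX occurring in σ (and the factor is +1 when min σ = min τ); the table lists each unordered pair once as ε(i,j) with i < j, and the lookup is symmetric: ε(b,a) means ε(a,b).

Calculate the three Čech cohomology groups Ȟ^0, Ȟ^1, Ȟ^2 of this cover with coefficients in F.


Ȟ^0 ≅ Z, Ȟ^1 ≅ Z, Ȟ^2 ≅ 0

nerve of the cover:
  U12={t5,t12} U15={t10,t16} U23={t4,t8} U34={t7} U45={t1,t14}
C dims 5,5; δ0: rk 4, SNF 1^4
Ȟ^0 = (5 − 4) − 0 = 1, so Ȟ^0 ≅ Z
Ȟ^1 = (5 − 0) − 4 = 1, so Ȟ^1 ≅ Z
Ȟ^2 = (0 − 0) − 0 = 0, so Ȟ^2 ≅ 0


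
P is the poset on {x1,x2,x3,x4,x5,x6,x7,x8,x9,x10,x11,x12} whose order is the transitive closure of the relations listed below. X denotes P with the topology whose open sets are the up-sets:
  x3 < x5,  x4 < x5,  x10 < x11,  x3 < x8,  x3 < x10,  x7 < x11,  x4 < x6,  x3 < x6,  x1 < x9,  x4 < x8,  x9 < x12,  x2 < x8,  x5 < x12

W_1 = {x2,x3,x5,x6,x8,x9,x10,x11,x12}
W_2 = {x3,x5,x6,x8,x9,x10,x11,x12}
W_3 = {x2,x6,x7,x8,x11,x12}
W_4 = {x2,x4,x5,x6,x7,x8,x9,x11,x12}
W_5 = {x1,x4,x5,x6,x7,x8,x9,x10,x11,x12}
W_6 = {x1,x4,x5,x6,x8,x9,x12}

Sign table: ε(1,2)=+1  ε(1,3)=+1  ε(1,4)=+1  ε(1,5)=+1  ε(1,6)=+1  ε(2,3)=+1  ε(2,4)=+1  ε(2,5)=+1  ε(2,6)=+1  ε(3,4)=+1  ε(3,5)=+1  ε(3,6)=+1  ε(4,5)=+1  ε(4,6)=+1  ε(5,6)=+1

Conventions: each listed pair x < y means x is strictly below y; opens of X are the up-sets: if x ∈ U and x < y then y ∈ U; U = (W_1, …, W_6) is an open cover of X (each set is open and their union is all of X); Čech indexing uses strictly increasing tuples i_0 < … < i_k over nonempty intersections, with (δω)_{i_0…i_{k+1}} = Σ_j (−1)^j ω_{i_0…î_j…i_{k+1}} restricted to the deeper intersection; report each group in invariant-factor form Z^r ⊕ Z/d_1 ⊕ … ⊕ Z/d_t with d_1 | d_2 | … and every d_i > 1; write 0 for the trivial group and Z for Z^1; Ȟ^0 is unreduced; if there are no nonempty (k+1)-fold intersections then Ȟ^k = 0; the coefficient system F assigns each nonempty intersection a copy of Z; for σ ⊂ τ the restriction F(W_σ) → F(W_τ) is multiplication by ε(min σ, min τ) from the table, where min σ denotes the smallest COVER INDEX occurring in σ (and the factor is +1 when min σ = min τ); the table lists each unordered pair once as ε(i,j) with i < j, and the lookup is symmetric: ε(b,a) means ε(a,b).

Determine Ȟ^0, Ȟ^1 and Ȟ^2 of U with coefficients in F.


Ȟ^0 ≅ Z, Ȟ^1 ≅ 0 and Ȟ^2 ≅ 0

cover nerve:
  W12={x3,x5,x6,x8,x9,x10,x11,x12} W13={x2,x6,x8,x11,x12} W14={x2,x5,x6,x8,x9,x11,x12} W15={x5,x6,x8,x9,x10,x11,x12} W16={x5,x6,x8,x9,x12} W23={x6,x8,x11,x12} W24={x5,x6,x8,x9,x11,x12} W25={x5,x6,x8,x9,x10,x11,x12} W26={x5,x6,x8,x9,x12} W34={x2,x6,x7,x8,x11,x12} W35={x6,x7,x8,x11,x12} W36={x6,x8,x12} W45={x4,x5,x6,x7,x8,x9,x11,x12} W46={x4,x5,x6,x8,x9,x12} W56={x1,x4,x5,x6,x8,x9,x12}
  W123={x6,x8,x11,x12} W124={x5,x6,x8,x9,x11,x12} W125={x5,x6,x8,x9,x10,x11,x12} W126={x5,x6,x8,x9,x12} W134={x2,x6,x8,x11,x12} W135={x6,x8,x11,x12} W136={x6,x8,x12} W145={x5,x6,x8,x9,x11,x12} W146={x5,x6,x8,x9,x12} W156={x5,x6,x8,x9,x12} W234={x6,x8,x11,x12} W235={x6,x8,x11,x12} W236={x6,x8,x12} W245={x5,x6,x8,x9,x11,x12} W246={x5,x6,x8,x9,x12} W256={x5,x6,x8,x9,x12} W345={x6,x7,x8,x11,x12} W346={x6,x8,x12} W356={x6,x8,x12} W456={x4,x5,x6,x8,x9,x12}
  W1234={x6,x8,x11,x12} W1235={x6,x8,x11,x12} W1236={x6,x8,x12} W1245={x5,x6,x8,x9,x11,x12} W1246={x5,x6,x8,x9,x12} W1256={x5,x6,x8,x9,x12} W1345={x6,x8,x11,x12} W1346={x6,x8,x12} W1356={x6,x8,x12} W1456={x5,x6,x8,x9,x12} W2345={x6,x8,x11,x12} W2346={x6,x8,x12} W2356={x6,x8,x12} W2456={x5,x6,x8,x9,x12} W3456={x6,x8,x12}
  W12345={x6,x8,x11,x12} W12346={x6,x8,x12} W12356={x6,x8,x12} W12456={x5,x6,x8,x9,x12} W13456={x6,x8,x12} W23456={x6,x8,x12}
  W123456={x6,x8,x12}
C dims 6,15,20,15; δ0: rk 5, SNF 1^5; δ1: rk 10, SNF 1^10; δ2: rk 10, SNF 1^10
Ȟ^0: (6−5)−0=1 ⇒ Z
Ȟ^1: (15−10)−5=0 ⇒ 0
Ȟ^2: (20−10)−10=0 ⇒ 0


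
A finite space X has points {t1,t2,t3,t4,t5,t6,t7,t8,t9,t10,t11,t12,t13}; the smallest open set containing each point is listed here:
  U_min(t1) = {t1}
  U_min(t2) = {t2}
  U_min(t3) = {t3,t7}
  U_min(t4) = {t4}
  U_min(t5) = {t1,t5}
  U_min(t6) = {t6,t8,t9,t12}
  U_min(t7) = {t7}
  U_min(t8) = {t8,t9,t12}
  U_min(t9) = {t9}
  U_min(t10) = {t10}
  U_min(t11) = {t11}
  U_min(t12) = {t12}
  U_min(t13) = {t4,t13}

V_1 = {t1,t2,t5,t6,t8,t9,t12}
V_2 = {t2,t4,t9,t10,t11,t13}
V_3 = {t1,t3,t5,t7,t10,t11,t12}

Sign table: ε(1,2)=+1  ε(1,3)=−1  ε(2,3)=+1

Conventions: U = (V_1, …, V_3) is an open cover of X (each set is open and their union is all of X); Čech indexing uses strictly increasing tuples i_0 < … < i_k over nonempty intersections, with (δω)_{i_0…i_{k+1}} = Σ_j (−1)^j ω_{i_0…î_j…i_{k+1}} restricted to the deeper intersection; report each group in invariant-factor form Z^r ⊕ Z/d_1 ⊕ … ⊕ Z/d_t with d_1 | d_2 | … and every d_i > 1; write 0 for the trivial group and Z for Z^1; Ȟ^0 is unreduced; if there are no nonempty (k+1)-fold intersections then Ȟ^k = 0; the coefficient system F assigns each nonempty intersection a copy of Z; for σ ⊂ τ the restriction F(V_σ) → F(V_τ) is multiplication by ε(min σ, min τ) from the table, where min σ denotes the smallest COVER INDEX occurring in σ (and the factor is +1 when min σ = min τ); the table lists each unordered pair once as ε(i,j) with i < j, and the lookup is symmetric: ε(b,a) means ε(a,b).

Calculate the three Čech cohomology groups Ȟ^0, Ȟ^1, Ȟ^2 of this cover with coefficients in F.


Ȟ^0 ≅ 0, Ȟ^1 ≅ Z/2, Ȟ^2 ≅ 0

nerve of the cover:
  V12={t2,t9} V13={t1,t5,t12} V23={t10,t11}
C dims 3,3; δ0: rk 3, SNF 1^2·2
Ȟ^0 = (3 − 3) − 0 = 0, so Ȟ^0 ≅ 0
Ȟ^1 = (3 − 0) − 3 = 0 plus torsion [2], so Ȟ^1 ≅ Z/2
Ȟ^2 = (0 − 0) − 0 = 0, so Ȟ^2 ≅ 0


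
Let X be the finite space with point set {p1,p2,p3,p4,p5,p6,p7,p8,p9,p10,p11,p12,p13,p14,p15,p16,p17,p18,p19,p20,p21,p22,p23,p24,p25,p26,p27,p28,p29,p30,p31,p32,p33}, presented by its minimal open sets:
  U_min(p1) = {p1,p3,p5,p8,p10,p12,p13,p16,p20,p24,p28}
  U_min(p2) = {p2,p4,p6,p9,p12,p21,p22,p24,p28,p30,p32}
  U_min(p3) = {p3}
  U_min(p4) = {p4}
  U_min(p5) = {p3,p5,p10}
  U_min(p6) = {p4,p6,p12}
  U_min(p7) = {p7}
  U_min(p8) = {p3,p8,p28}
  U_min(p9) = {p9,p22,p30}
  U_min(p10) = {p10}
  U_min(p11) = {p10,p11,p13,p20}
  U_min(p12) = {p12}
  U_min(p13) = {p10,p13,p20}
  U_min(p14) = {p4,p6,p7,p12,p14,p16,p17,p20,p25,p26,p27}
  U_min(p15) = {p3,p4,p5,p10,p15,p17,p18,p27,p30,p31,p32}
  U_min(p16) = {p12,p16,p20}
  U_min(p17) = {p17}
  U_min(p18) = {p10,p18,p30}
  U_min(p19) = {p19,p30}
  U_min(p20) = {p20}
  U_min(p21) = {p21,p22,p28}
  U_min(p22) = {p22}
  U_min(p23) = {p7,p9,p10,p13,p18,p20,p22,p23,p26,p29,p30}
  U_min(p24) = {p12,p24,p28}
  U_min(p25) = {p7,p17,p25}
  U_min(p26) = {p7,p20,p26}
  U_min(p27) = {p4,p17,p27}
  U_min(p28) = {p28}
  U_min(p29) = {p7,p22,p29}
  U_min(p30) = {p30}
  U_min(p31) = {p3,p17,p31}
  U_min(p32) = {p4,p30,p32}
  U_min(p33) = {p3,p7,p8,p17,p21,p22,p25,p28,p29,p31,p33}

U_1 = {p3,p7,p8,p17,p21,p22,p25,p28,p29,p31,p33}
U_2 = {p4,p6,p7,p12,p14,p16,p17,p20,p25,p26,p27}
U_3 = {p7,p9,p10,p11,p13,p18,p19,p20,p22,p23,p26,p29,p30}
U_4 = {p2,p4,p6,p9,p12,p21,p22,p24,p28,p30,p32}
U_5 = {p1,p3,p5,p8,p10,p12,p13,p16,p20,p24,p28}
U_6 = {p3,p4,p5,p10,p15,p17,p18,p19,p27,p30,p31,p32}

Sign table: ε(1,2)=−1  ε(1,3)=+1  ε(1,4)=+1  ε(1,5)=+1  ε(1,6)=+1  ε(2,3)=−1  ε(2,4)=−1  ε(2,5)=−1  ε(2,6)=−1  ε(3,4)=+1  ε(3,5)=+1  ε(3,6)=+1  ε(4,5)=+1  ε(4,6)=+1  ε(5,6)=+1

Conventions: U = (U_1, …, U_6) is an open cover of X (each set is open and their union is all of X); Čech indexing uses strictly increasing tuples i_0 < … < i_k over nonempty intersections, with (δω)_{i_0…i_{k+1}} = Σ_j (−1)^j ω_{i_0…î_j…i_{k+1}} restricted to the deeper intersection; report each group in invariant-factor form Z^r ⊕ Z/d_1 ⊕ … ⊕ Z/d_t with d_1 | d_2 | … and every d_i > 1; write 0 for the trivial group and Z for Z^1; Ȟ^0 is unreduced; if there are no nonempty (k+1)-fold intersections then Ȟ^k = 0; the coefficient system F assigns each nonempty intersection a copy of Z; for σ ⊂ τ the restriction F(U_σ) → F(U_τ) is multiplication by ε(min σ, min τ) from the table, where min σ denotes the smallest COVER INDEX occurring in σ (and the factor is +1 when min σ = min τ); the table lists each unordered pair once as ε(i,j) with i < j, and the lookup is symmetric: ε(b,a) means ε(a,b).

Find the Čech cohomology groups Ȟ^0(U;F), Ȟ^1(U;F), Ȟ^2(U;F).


nerve of the cover:
  U12={p7,p17,p25} U13={p7,p22,p29} U14={p21,p22,p28} U15={p3,p8,p28} U16={p3,p17,p31} U23={p7,p20,p26} U24={p4,p6,p12} U25={p12,p16,p20} U26={p4,p17,p27} U34={p9,p22,p30} U35={p10,p13,p20} U36={p10,p18,p19,p30} U45={p12,p24,p28} U46={p4,p30,p32} U56={p3,p5,p10}
  U123={p7} U126={p17} U134={p22} U145={p28} U156={p3} U235={p20} U245={p12} U246={p4} U346={p30} U356={p10}
C dims 6,15,10; δ0: rk 5, SNF 1^5; δ1: rk 10, SNF 1^9·2
Ȟ^0 = (6 − 5) − 0 = 1, so Ȟ^0 ≅ Z
Ȟ^1 = (15 − 10) − 5 = 0, so Ȟ^1 ≅ 0
Ȟ^2 = (10 − 0) − 10 = 0 plus torsion [2], so Ȟ^2 ≅ Z/2

Ȟ^0(U;F) ≅ Z, Ȟ^1(U;F) ≅ 0 and Ȟ^2(U;F) ≅ Z/2


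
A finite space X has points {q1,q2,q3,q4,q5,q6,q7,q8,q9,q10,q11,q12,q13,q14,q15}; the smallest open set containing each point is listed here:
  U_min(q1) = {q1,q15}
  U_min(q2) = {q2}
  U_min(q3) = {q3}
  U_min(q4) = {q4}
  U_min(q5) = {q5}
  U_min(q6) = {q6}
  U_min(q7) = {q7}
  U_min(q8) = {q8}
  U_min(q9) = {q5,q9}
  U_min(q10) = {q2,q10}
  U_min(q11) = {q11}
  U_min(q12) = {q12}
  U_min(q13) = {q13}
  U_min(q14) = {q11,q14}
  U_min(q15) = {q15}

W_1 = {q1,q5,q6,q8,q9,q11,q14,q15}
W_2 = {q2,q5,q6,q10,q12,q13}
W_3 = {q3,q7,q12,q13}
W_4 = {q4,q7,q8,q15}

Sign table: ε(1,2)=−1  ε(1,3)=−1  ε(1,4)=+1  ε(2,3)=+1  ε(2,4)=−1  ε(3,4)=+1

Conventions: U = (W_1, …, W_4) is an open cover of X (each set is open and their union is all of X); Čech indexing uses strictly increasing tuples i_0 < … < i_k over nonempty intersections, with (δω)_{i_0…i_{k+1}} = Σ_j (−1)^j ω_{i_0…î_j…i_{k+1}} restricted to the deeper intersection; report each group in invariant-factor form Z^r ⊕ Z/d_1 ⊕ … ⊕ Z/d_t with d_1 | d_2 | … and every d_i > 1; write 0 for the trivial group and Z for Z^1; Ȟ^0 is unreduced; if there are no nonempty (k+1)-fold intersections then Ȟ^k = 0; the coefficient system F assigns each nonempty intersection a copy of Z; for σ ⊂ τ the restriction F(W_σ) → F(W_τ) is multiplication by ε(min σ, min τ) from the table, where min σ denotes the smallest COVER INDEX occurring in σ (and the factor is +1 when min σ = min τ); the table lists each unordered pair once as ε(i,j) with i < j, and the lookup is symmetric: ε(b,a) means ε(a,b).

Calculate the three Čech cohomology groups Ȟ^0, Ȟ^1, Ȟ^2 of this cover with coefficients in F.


Ȟ^0(U;F) ≅ 0; Ȟ^1(U;F) ≅ Z/2; Ȟ^2(U;F) ≅ 0

nonempty intersections:
  W12={q5,q6} W14={q8,q15} W23={q12,q13} W34={q7}
C dims 4,4; δ0: rk 4, SNF 1^3·2
Ȟ^0: (4−4)−0=0 ⇒ 0
Ȟ^1: (4−0)−4=0 plus torsion [2] ⇒ Z/2
Ȟ^2: (0−0)−0=0 ⇒ 0


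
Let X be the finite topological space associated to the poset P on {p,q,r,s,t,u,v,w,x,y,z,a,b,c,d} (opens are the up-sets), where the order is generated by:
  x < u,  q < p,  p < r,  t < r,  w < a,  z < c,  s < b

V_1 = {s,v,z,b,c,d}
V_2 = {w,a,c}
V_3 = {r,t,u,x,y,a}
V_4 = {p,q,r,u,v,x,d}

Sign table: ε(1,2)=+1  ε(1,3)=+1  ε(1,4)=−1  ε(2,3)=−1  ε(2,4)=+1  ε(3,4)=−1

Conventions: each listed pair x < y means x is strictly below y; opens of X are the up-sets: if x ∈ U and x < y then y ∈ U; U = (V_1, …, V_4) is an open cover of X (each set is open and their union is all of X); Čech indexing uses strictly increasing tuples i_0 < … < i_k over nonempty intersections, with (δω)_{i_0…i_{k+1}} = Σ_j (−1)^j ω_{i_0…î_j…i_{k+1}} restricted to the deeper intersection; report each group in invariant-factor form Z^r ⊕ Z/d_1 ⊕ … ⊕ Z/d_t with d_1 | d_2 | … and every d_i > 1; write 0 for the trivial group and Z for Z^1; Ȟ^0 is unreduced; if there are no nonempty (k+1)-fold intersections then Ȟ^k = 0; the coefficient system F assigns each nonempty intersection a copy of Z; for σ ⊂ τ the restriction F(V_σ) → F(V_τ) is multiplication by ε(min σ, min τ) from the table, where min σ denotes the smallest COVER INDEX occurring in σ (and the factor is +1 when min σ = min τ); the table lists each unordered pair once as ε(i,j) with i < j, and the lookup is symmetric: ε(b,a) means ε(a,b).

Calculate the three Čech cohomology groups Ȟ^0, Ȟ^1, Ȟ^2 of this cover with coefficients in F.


cover nerve:
  V12={c} V14={v,d} V23={a} V34={r,u,x}
C dims 4,4; δ0: rk 4, SNF 1^3·2
Ȟ^0: (4−4)−0=0 ⇒ 0
Ȟ^1: (4−0)−4=0 plus torsion [2] ⇒ Z/2
Ȟ^2: (0−0)−0=0 ⇒ 0

Ȟ^0 ≅ 0,  Ȟ^1 ≅ Z/2,  Ȟ^2 ≅ 0


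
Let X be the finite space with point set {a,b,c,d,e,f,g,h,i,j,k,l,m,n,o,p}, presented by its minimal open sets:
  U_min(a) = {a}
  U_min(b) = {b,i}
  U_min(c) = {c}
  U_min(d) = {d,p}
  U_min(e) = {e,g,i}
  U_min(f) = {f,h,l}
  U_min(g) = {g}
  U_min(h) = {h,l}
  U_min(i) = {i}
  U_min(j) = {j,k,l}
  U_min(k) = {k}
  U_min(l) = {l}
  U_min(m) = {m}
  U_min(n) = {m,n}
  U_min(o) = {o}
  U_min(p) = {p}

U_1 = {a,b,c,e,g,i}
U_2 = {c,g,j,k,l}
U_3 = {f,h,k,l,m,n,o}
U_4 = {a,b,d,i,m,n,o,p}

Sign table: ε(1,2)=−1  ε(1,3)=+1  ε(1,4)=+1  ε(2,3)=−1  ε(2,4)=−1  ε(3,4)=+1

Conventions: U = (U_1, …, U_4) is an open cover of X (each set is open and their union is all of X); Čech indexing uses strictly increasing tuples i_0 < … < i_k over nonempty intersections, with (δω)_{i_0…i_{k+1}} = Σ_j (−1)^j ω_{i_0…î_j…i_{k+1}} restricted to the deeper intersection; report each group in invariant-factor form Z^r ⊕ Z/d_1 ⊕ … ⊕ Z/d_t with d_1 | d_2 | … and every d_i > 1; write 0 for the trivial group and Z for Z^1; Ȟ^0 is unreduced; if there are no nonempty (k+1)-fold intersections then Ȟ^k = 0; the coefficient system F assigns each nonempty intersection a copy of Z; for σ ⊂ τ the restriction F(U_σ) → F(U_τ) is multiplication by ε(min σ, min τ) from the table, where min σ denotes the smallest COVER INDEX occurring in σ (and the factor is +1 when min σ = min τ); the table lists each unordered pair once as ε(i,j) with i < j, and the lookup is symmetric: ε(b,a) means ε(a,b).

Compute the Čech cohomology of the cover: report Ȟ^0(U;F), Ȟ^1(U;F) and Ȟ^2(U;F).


Ȟ^0(U;F) ≅ Z,  Ȟ^1(U;F) ≅ Z,  Ȟ^2(U;F) ≅ 0

nerve of the cover:
  U12={c,g} U14={a,b,i} U23={k,l} U34={m,n,o}
C dims 4,4; δ0: rk 3, SNF 1^3
Ȟ^0 = (4 − 3) − 0 = 1, so Ȟ^0 ≅ Z
Ȟ^1 = (4 − 0) − 3 = 1, so Ȟ^1 ≅ Z
Ȟ^2 = (0 − 0) − 0 = 0, so Ȟ^2 ≅ 0


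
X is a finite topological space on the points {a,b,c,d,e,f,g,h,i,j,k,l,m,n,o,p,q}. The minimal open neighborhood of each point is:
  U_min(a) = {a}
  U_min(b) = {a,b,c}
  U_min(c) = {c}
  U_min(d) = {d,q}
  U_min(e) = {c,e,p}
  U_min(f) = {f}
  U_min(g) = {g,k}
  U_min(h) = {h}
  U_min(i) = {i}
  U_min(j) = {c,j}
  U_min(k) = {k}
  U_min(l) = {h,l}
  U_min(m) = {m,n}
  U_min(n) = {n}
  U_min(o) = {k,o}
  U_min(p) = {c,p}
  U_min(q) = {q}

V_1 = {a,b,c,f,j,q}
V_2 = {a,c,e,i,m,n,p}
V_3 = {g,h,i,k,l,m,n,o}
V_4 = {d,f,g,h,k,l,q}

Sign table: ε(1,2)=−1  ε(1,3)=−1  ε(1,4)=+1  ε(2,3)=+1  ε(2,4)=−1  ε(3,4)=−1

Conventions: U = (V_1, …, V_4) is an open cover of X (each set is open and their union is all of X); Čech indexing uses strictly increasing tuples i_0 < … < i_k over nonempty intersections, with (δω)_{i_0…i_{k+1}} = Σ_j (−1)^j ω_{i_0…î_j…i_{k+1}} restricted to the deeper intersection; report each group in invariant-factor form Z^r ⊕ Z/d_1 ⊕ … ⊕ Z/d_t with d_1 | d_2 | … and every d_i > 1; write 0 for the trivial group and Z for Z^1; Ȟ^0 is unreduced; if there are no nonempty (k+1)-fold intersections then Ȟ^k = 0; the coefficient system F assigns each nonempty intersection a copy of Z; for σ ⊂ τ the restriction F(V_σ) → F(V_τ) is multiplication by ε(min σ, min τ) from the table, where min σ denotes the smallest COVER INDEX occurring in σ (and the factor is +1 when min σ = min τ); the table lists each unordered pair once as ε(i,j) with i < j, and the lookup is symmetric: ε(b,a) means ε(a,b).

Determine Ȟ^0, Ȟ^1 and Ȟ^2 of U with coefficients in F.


Ȟ^0 ≅ Z, Ȟ^1 ≅ Z, Ȟ^2 ≅ 0

cover nerve:
  V12={a,c} V14={f,q} V23={i,m,n} V34={g,h,k,l}
C dims 4,4; δ0: rk 3, SNF 1^3
Ȟ^0: (4−3)−0=1 ⇒ Z
Ȟ^1: (4−0)−3=1 ⇒ Z
Ȟ^2: (0−0)−0=0 ⇒ 0


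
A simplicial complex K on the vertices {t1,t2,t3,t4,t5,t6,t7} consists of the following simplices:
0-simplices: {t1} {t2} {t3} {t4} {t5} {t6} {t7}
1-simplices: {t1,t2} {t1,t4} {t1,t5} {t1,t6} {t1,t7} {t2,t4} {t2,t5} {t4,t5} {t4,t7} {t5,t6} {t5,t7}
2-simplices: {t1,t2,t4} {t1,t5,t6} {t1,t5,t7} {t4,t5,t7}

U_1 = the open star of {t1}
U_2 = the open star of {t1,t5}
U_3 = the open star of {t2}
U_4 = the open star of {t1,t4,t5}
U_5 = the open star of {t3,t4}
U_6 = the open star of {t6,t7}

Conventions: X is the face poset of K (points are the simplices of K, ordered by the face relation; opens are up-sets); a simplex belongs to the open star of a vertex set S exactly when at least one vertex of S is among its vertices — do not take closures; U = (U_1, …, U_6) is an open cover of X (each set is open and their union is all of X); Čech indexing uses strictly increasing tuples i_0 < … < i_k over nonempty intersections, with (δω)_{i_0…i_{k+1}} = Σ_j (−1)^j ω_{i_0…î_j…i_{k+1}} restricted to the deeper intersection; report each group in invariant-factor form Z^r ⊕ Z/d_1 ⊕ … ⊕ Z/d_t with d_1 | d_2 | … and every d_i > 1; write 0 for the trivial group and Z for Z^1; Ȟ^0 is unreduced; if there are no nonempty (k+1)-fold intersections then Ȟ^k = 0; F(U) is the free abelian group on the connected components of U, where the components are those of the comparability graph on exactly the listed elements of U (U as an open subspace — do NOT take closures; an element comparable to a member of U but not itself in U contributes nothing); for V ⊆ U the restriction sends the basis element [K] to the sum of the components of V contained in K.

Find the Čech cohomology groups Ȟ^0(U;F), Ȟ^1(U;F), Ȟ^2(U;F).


Ȟ^0(U;F) ≅ Z^2, Ȟ^1(U;F) ≅ Z and Ȟ^2(U;F) ≅ 0

intersection data:
  U1={{t1},{t1,t2},{t1,t4},{t1,t5},{t1,t6},{t1,t7},{t1,t2,t4},{t1,t5,t6},{t1,t5,t7}} U2={{t1},{t5},{t1,t2},{t1,t4},{t1,t5},{t1,t6},{t1,t7},{t2,t5},{t4,t5},{t5,t6},{t5,t7},{t1,t2,t4},{t1,t5,t6},{t1,t5,t7},{t4,t5,t7}} U3={{t2},{t1,t2},{t2,t4},{t2,t5},{t1,t2,t4}} U4={{t1},{t4},{t5},{t1,t2},{t1,t4},{t1,t5},{t1,t6},{t1,t7},{t2,t4},{t2,t5},{t4,t5},{t4,t7},{t5,t6},{t5,t7},{t1,t2,t4},{t1,t5,t6},{t1,t5,t7},{t4,t5,t7}} U5={{t3},{t4},{t1,t4},{t2,t4},{t4,t5},{t4,t7},{t1,t2,t4},{t4,t5,t7}} U6={{t6},{t7},{t1,t6},{t1,t7},{t4,t7},{t5,t6},{t5,t7},{t1,t5,t6},{t1,t5,t7},{t4,t5,t7}}
  U12={{t1},{t1,t2},{t1,t4},{t1,t5},{t1,t6},{t1,t7},{t1,t2,t4},{t1,t5,t6},{t1,t5,t7}} U13={{t1,t2},{t1,t2,t4}} U14={{t1},{t1,t2},{t1,t4},{t1,t5},{t1,t6},{t1,t7},{t1,t2,t4},{t1,t5,t6},{t1,t5,t7}} U15={{t1,t4},{t1,t2,t4}} U16={{t1,t6},{t1,t7},{t1,t5,t6},{t1,t5,t7}} U23={{t1,t2},{t2,t5},{t1,t2,t4}} U24={{t1},{t5},{t1,t2},{t1,t4},{t1,t5},{t1,t6},{t1,t7},{t2,t5},{t4,t5},{t5,t6},{t5,t7},{t1,t2,t4},{t1,t5,t6},{t1,t5,t7},{t4,t5,t7}} U25={{t1,t4},{t4,t5},{t1,t2,t4},{t4,t5,t7}} U26={{t1,t6},{t1,t7},{t5,t6},{t5,t7},{t1,t5,t6},{t1,t5,t7},{t4,t5,t7}} U34={{t1,t2},{t2,t4},{t2,t5},{t1,t2,t4}} U35={{t2,t4},{t1,t2,t4}} U45={{t4},{t1,t4},{t2,t4},{t4,t5},{t4,t7},{t1,t2,t4},{t4,t5,t7}} U46={{t1,t6},{t1,t7},{t4,t7},{t5,t6},{t5,t7},{t1,t5,t6},{t1,t5,t7},{t4,t5,t7}} U56={{t4,t7},{t4,t5,t7}}
  U123={{t1,t2},{t1,t2,t4}} U124={{t1},{t1,t2},{t1,t4},{t1,t5},{t1,t6},{t1,t7},{t1,t2,t4},{t1,t5,t6},{t1,t5,t7}} U125={{t1,t4},{t1,t2,t4}} U126={{t1,t6},{t1,t7},{t1,t5,t6},{t1,t5,t7}} U134={{t1,t2},{t1,t2,t4}} U135={{t1,t2,t4}} U145={{t1,t4},{t1,t2,t4}} U146={{t1,t6},{t1,t7},{t1,t5,t6},{t1,t5,t7}} U234={{t1,t2},{t2,t5},{t1,t2,t4}} U235={{t1,t2,t4}} U245={{t1,t4},{t4,t5},{t1,t2,t4},{t4,t5,t7}} U246={{t1,t6},{t1,t7},{t5,t6},{t5,t7},{t1,t5,t6},{t1,t5,t7},{t4,t5,t7}} U256={{t4,t5,t7}} U345={{t2,t4},{t1,t2,t4}} U456={{t4,t7},{t4,t5,t7}}
  U1234={{t1,t2},{t1,t2,t4}} U1235={{t1,t2,t4}} U1245={{t1,t4},{t1,t2,t4}} U1246={{t1,t6},{t1,t7},{t1,t5,t6},{t1,t5,t7}} U1345={{t1,t2,t4}} U2345={{t1,t2,t4}} U2456={{t4,t5,t7}}
  U12345={{t1,t2,t4}}
components per intersection:
  U1: {{t1},{t1,t2},{t1,t4},{t1,t5},{t1,t6},{t1,t7},{t1,t2,t4},{t1,t5,t6},{t1,t5,t7}}
  U2: {{t1},{t5},{t1,t2},{t1,t4},{t1,t5},{t1,t6},{t1,t7},{t2,t5},{t4,t5},{t5,t6},{t5,t7},{t1,t2,t4},{t1,t5,t6},{t1,t5,t7},{t4,t5,t7}}
  U3: {{t2},{t1,t2},{t2,t4},{t2,t5},{t1,t2,t4}}
  U4: {{t1},{t4},{t5},{t1,t2},{t1,t4},{t1,t5},{t1,t6},{t1,t7},{t2,t4},{t2,t5},{t4,t5},{t4,t7},{t5,t6},{t5,t7},{t1,t2,t4},{t1,t5,t6},{t1,t5,t7},{t4,t5,t7}}
  U5: {{t3}} {{t4},{t1,t4},{t2,t4},{t4,t5},{t4,t7},{t1,t2,t4},{t4,t5,t7}}
  U6: {{t6},{t1,t6},{t5,t6},{t1,t5,t6}} {{t7},{t1,t7},{t4,t7},{t5,t7},{t1,t5,t7},{t4,t5,t7}}
  U12: {{t1},{t1,t2},{t1,t4},{t1,t5},{t1,t6},{t1,t7},{t1,t2,t4},{t1,t5,t6},{t1,t5,t7}}
  U13: {{t1,t2},{t1,t2,t4}}
  U14: {{t1},{t1,t2},{t1,t4},{t1,t5},{t1,t6},{t1,t7},{t1,t2,t4},{t1,t5,t6},{t1,t5,t7}}
  U15: {{t1,t4},{t1,t2,t4}}
  U16: {{t1,t6},{t1,t5,t6}} {{t1,t7},{t1,t5,t7}}
  U23: {{t1,t2},{t1,t2,t4}} {{t2,t5}}
  U24: {{t1},{t5},{t1,t2},{t1,t4},{t1,t5},{t1,t6},{t1,t7},{t2,t5},{t4,t5},{t5,t6},{t5,t7},{t1,t2,t4},{t1,t5,t6},{t1,t5,t7},{t4,t5,t7}}
  U25: {{t1,t4},{t1,t2,t4}} {{t4,t5},{t4,t5,t7}}
  U26: {{t1,t6},{t5,t6},{t1,t5,t6}} {{t1,t7},{t5,t7},{t1,t5,t7},{t4,t5,t7}}
  U34: {{t1,t2},{t2,t4},{t1,t2,t4}} {{t2,t5}}
  U35: {{t2,t4},{t1,t2,t4}}
  U45: {{t4},{t1,t4},{t2,t4},{t4,t5},{t4,t7},{t1,t2,t4},{t4,t5,t7}}
  U46: {{t1,t6},{t5,t6},{t1,t5,t6}} {{t1,t7},{t4,t7},{t5,t7},{t1,t5,t7},{t4,t5,t7}}
  U56: {{t4,t7},{t4,t5,t7}}
  U123: {{t1,t2},{t1,t2,t4}}
  U124: {{t1},{t1,t2},{t1,t4},{t1,t5},{t1,t6},{t1,t7},{t1,t2,t4},{t1,t5,t6},{t1,t5,t7}}
  U125: {{t1,t4},{t1,t2,t4}}
  U126: {{t1,t6},{t1,t5,t6}} {{t1,t7},{t1,t5,t7}}
  U134: {{t1,t2},{t1,t2,t4}}
  U135: {{t1,t2,t4}}
  U145: {{t1,t4},{t1,t2,t4}}
  U146: {{t1,t6},{t1,t5,t6}} {{t1,t7},{t1,t5,t7}}
  U234: {{t1,t2},{t1,t2,t4}} {{t2,t5}}
  U235: {{t1,t2,t4}}
  U245: {{t1,t4},{t1,t2,t4}} {{t4,t5},{t4,t5,t7}}
  U246: {{t1,t6},{t5,t6},{t1,t5,t6}} {{t1,t7},{t5,t7},{t1,t5,t7},{t4,t5,t7}}
  U256: {{t4,t5,t7}}
  U345: {{t2,t4},{t1,t2,t4}}
  U456: {{t4,t7},{t4,t5,t7}}
  U1234: {{t1,t2},{t1,t2,t4}}
  U1235: {{t1,t2,t4}}
  U1245: {{t1,t4},{t1,t2,t4}}
  U1246: {{t1,t6},{t1,t5,t6}} {{t1,t7},{t1,t5,t7}}
  U1345: {{t1,t2,t4}}
  U2345: {{t1,t2,t4}}
  U2456: {{t4,t5,t7}}
  U12345: {{t1,t2,t4}}
C dims 8,20,20,8; δ0: rk 6, SNF 1^6; δ1: rk 13, SNF 1^13; δ2: rk 7, SNF 1^7
Ȟ^0 = (8 − 6) − 0 = 2, so Ȟ^0 ≅ Z^2
Ȟ^1 = (20 − 13) − 6 = 1, so Ȟ^1 ≅ Z
Ȟ^2 = (20 − 7) − 13 = 0, so Ȟ^2 ≅ 0


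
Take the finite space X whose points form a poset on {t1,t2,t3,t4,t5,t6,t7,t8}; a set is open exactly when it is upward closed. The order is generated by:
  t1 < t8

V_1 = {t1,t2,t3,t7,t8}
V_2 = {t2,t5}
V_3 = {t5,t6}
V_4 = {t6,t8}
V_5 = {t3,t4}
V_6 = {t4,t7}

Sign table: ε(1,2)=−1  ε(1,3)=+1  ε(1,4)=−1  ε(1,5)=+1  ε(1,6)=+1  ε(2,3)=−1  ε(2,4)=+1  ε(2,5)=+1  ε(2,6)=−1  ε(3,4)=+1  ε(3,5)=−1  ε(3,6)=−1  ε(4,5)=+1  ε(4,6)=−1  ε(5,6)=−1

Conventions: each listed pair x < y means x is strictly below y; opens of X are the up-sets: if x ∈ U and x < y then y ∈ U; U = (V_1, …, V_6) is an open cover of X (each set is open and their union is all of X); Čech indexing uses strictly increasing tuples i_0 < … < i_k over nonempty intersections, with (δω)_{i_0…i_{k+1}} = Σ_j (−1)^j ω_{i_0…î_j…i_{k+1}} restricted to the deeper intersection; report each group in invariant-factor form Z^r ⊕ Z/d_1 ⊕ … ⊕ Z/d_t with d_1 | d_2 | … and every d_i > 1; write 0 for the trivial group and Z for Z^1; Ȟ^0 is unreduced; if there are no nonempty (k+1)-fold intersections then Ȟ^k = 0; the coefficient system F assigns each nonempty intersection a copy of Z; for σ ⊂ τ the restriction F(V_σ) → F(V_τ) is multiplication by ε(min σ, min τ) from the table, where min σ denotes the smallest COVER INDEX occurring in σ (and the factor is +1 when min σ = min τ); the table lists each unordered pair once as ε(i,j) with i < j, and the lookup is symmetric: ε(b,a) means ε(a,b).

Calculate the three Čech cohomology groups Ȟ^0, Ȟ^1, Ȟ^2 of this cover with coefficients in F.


Ȟ^0(U;F) ≅ 0; Ȟ^1(U;F) ≅ Z ⊕ Z/2; Ȟ^2(U;F) ≅ 0

nerve simplices:
  V12={t2} V14={t8} V15={t3} V16={t7} V23={t5} V34={t6} V56={t4}
C dims 6,7; δ0: rk 6, SNF 1^5·2
degree 0: 6−6−0 = 0 → Ȟ^0 ≅ 0
degree 1: 7−0−6 = 1 plus torsion [2] → Ȟ^1 ≅ Z ⊕ Z/2
degree 2: 0−0−0 = 0 → Ȟ^2 ≅ 0


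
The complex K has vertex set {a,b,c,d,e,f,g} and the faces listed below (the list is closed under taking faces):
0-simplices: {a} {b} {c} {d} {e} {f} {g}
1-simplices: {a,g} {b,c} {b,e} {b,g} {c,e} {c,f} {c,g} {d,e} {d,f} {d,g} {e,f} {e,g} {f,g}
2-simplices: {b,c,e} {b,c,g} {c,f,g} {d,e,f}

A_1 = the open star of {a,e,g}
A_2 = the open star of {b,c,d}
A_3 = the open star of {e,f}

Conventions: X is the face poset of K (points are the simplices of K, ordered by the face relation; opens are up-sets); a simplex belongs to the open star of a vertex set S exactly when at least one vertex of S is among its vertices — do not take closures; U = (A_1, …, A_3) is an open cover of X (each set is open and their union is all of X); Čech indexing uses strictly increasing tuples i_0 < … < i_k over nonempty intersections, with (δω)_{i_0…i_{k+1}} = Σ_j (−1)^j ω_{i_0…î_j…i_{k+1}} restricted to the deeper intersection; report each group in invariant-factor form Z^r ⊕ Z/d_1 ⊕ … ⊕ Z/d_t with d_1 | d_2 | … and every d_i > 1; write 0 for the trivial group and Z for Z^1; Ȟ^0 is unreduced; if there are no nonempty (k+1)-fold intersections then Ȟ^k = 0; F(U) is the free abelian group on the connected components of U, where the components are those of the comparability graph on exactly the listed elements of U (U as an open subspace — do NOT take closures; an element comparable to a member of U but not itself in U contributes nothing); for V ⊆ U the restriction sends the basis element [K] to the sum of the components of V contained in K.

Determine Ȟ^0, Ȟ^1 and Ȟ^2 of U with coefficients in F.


Ȟ^0 = Z,  Ȟ^1 = Z^3,  Ȟ^2 = 0

nonempty overlaps:
  A1={{a},{e},{g},{a,g},{b,e},{b,g},{c,e},{c,g},{d,e},{d,g},{e,f},{e,g},{f,g},{b,c,e},{b,c,g},{c,f,g},{d,e,f}} A2={{b},{c},{d},{b,c},{b,e},{b,g},{c,e},{c,f},{c,g},{d,e},{d,f},{d,g},{b,c,e},{b,c,g},{c,f,g},{d,e,f}} A3={{e},{f},{b,e},{c,e},{c,f},{d,e},{d,f},{e,f},{e,g},{f,g},{b,c,e},{c,f,g},{d,e,f}}
  A12={{b,e},{b,g},{c,e},{c,g},{d,e},{d,g},{b,c,e},{b,c,g},{c,f,g},{d,e,f}} A13={{e},{b,e},{c,e},{d,e},{e,f},{e,g},{f,g},{b,c,e},{c,f,g},{d,e,f}} A23={{b,e},{c,e},{c,f},{d,e},{d,f},{b,c,e},{c,f,g},{d,e,f}}
  A123={{b,e},{c,e},{d,e},{b,c,e},{c,f,g},{d,e,f}}
components per intersection:
  A1: {{a},{e},{g},{a,g},{b,e},{b,g},{c,e},{c,g},{d,e},{d,g},{e,f},{e,g},{f,g},{b,c,e},{b,c,g},{c,f,g},{d,e,f}}
  A2: {{b},{c},{b,c},{b,e},{b,g},{c,e},{c,f},{c,g},{b,c,e},{b,c,g},{c,f,g}} {{d},{d,e},{d,f},{d,g},{d,e,f}}
  A3: {{e},{f},{b,e},{c,e},{c,f},{d,e},{d,f},{e,f},{e,g},{f,g},{b,c,e},{c,f,g},{d,e,f}}
  A12: {{b,e},{c,e},{b,c,e}} {{b,g},{c,g},{b,c,g},{c,f,g}} {{d,e},{d,e,f}} {{d,g}}
  A13: {{e},{b,e},{c,e},{d,e},{e,f},{e,g},{b,c,e},{d,e,f}} {{f,g},{c,f,g}}
  A23: {{b,e},{c,e},{b,c,e}} {{c,f},{c,f,g}} {{d,e},{d,f},{d,e,f}}
  A123: {{b,e},{c,e},{b,c,e}} {{d,e},{d,e,f}} {{c,f,g}}
C dims 4,9,3; δ0: rk 3, SNF 1^3; δ1: rk 3, SNF 1^3
degree 0: 4−3−0 = 1 → Ȟ^0 ≅ Z
degree 1: 9−3−3 = 3 → Ȟ^1 ≅ Z^3
degree 2: 3−0−3 = 0 → Ȟ^2 ≅ 0
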